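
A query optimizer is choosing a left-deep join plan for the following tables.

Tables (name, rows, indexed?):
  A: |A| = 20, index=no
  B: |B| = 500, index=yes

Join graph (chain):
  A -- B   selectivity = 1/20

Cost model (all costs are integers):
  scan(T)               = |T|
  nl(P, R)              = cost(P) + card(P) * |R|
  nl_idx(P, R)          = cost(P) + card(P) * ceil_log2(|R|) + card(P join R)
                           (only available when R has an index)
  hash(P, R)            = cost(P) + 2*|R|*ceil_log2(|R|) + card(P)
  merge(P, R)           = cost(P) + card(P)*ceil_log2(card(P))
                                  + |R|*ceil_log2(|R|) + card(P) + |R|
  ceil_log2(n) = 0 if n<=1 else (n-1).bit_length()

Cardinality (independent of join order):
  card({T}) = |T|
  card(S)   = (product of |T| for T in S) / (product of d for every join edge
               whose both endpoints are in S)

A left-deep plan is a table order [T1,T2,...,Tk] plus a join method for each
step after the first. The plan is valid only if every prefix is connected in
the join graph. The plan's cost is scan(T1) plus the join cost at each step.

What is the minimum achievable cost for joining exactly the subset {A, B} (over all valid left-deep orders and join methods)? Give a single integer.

700

Selinger DP over subsets of {A,B}:
  {A}: scan cost=20, card=20
  {B}: scan cost=500, card=500
  {AB}: card=500; try (B,nl_idx)→700, (A,hash)→1200, (B,merge)→5140, (A,merge)→5620, (B,hash)→9040, (B,nl)→10020 …(+1); best=700 via (B,nl_idx)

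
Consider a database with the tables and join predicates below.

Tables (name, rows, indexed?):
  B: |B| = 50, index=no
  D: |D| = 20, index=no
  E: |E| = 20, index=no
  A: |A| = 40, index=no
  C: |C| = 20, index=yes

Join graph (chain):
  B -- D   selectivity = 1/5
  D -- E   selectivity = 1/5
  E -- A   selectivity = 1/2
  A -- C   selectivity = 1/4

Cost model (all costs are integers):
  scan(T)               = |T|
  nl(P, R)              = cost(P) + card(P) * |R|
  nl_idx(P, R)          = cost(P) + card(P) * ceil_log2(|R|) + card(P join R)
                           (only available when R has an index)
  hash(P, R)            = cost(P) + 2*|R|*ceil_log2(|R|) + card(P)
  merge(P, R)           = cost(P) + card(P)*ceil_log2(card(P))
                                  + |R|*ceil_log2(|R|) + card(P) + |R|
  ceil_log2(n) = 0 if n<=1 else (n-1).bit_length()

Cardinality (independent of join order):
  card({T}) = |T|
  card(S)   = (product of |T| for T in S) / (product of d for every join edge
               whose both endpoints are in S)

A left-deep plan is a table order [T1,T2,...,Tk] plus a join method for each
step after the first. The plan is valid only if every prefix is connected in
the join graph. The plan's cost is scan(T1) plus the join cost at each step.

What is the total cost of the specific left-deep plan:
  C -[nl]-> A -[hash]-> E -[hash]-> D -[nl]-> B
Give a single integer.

step 1: scan C: cost=20, card=20
step 2: join A via nl
    card(P join A) = 20*40/(4) = 200
    cost = 20 + 20*40 = 820
step 3: join E via hash
    card(P join E) = 200*20/(2) = 2000
    cost = 820 + 2*20*5 + 200 = 1220
step 4: join D via hash
    card(P join D) = 2000*20/(5) = 8000
    cost = 1220 + 2*20*5 + 2000 = 3420
step 5: join B via nl
    card(P join B) = 8000*50/(5) = 80000
    cost = 3420 + 8000*50 = 403420

403420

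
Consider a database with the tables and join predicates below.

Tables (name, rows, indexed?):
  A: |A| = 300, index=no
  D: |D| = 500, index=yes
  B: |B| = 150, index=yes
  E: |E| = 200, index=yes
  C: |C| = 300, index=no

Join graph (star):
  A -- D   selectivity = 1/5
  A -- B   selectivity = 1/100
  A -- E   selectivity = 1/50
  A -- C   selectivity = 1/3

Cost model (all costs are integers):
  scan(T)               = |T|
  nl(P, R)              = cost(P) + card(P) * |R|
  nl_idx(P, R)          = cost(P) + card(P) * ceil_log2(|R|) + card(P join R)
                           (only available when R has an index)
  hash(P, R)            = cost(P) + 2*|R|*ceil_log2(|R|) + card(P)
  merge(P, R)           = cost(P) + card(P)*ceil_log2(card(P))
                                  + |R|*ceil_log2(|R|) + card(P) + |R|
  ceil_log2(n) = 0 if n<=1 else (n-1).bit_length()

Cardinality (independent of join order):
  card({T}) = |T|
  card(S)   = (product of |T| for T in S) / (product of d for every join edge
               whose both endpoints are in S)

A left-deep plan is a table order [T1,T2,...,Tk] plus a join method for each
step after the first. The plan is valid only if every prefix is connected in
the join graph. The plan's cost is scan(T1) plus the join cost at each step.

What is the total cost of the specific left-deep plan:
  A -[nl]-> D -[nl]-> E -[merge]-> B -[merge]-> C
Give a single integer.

11734650

step 1: scan A: cost=300, card=300
step 2: join D via nl
    card(P join D) = 300*500/(5) = 30000
    cost = 300 + 300*500 = 150300
step 3: join E via nl
    card(P join E) = 30000*200/(50) = 120000
    cost = 150300 + 30000*200 = 6150300
step 4: join B via merge
    card(P join B) = 120000*150/(100) = 180000
    cost = 6150300 + 120000*17 + 150*8 + 120000 + 150 = 8311650
step 5: join C via merge
    card(P join C) = 180000*300/(3) = 18000000
    cost = 8311650 + 180000*18 + 300*9 + 180000 + 300 = 11734650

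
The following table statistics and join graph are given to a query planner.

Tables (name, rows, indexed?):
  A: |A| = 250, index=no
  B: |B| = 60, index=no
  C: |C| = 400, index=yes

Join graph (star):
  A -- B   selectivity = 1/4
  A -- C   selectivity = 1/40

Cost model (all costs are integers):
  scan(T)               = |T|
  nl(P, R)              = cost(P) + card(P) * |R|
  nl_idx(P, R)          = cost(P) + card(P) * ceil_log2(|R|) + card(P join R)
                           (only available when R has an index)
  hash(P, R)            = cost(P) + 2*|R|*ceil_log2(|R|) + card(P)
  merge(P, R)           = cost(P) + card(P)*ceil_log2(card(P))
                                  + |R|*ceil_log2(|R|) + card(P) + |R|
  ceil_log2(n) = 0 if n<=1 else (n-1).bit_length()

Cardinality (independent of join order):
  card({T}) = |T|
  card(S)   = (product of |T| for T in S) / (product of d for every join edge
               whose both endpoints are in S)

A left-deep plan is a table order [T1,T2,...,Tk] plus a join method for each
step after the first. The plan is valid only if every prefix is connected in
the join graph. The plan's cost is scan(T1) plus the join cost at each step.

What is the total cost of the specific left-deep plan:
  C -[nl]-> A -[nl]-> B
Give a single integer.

250400

step 1: scan C: cost=400, card=400
step 2: join A via nl
    card(P join A) = 400*250/(40) = 2500
    cost = 400 + 400*250 = 100400
step 3: join B via nl
    card(P join B) = 2500*60/(4) = 37500
    cost = 100400 + 2500*60 = 250400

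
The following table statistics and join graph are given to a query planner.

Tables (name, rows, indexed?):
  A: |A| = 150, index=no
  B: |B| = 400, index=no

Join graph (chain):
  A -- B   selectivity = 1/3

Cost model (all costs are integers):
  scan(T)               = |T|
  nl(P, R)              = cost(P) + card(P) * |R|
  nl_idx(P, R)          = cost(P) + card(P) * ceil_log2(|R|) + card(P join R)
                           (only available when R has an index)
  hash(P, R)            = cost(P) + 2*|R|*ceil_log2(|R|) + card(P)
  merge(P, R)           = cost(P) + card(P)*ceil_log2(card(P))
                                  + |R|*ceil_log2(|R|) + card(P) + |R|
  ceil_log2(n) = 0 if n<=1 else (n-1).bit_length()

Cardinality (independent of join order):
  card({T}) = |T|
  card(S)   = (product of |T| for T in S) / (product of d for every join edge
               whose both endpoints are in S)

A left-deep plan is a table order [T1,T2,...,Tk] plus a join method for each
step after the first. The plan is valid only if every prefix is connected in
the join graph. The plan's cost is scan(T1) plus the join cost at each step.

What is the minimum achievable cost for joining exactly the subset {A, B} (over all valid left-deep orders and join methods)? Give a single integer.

3200

Selinger DP over subsets of {A,B}:
  {A}: scan cost=150, card=150
  {B}: scan cost=400, card=400
  {AB}: card=20000; try (A,hash)→3200, (B,merge)→5500, (A,merge)→5750, (B,hash)→7500, (B,nl)→60150, (A,nl)→60400; best=3200 via (A,hash)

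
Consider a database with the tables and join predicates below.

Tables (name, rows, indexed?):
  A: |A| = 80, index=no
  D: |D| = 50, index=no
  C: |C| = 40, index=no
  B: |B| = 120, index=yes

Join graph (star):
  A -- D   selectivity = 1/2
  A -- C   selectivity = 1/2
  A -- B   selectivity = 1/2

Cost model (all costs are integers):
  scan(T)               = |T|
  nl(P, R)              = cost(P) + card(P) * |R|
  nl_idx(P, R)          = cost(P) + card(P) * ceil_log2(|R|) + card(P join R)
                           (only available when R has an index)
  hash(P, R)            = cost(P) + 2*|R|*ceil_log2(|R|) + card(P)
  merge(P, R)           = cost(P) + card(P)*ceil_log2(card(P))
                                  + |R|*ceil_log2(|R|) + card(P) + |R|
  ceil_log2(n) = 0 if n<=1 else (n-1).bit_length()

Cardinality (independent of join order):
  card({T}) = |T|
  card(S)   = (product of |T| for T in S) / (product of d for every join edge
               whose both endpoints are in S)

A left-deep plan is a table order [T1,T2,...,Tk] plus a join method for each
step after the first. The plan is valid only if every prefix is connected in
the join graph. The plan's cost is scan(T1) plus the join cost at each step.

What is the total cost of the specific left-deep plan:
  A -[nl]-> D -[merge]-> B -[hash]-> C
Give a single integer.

149520

step 1: scan A: cost=80, card=80
step 2: join D via nl
    card(P join D) = 80*50/(2) = 2000
    cost = 80 + 80*50 = 4080
step 3: join B via merge
    card(P join B) = 2000*120/(2) = 120000
    cost = 4080 + 2000*11 + 120*7 + 2000 + 120 = 29040
step 4: join C via hash
    card(P join C) = 120000*40/(2) = 2400000
    cost = 29040 + 2*40*6 + 120000 = 149520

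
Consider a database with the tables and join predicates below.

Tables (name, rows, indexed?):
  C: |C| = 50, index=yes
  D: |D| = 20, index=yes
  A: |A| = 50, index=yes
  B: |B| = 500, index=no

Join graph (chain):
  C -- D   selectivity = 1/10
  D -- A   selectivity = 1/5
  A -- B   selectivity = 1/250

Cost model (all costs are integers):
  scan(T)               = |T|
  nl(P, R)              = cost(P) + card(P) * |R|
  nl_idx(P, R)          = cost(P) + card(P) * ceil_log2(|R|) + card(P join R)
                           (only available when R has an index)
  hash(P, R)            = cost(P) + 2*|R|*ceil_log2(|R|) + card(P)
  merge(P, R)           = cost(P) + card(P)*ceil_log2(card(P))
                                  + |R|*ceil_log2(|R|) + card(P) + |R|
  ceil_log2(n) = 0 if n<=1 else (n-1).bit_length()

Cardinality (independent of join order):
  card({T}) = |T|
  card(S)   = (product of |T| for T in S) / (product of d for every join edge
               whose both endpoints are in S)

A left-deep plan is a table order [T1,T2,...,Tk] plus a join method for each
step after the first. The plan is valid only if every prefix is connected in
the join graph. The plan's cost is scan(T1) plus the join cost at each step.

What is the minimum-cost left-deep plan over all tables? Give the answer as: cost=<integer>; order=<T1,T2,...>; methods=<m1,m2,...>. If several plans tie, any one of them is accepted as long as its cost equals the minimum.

Selinger DP (subsets sized 1..n):
  {C}: scan cost=50, card=50
  {D}: scan cost=20, card=20
  {A}: scan cost=50, card=50
  {B}: scan cost=500, card=500
  {CD}: card=100; try (C,nl_idx)→240, (D,hash)→300, (D,nl_idx)→400, (C,merge)→490, (D,merge)→520, (C,hash)→640 …(+2); best=240 via (C,nl_idx)
  {AD}: card=200; try (D,hash)→300, (A,nl_idx)→340, (A,merge)→490, (D,nl_idx)→500, (D,merge)→520, (A,hash)→640 …(+2); best=300 via (D,hash)
  {AB}: card=100; try (A,hash)→1600, (A,nl_idx)→3600, (B,merge)→5400, (A,merge)→5850, (B,hash)→9100, (B,nl)→25050 …(+1); best=1600 via (A,hash)
  {ACD}: card=1000; try (A,hash)→940, (C,hash)→1100, (A,merge)→1390, (A,nl_idx)→1840, (C,merge)→2450, (C,nl_idx)→2500 …(+2); best=940 via (A,hash)
  {ABD}: card=400; try (D,hash)→1900, (D,nl_idx)→2500, (D,merge)→2520, (D,nl)→3600, (B,merge)→7100, (B,hash)→9500 …(+1); best=1900 via (D,hash)
  {ABCD}: card=2000; try (C,hash)→2900, (C,merge)→6250, (C,nl_idx)→6300, (B,hash)→10940, (B,merge)→16940, (C,nl)→21900 …(+1); best=2900 via (C,hash)

cost=2900; order=B,A,D,C; methods=hash,hash,hash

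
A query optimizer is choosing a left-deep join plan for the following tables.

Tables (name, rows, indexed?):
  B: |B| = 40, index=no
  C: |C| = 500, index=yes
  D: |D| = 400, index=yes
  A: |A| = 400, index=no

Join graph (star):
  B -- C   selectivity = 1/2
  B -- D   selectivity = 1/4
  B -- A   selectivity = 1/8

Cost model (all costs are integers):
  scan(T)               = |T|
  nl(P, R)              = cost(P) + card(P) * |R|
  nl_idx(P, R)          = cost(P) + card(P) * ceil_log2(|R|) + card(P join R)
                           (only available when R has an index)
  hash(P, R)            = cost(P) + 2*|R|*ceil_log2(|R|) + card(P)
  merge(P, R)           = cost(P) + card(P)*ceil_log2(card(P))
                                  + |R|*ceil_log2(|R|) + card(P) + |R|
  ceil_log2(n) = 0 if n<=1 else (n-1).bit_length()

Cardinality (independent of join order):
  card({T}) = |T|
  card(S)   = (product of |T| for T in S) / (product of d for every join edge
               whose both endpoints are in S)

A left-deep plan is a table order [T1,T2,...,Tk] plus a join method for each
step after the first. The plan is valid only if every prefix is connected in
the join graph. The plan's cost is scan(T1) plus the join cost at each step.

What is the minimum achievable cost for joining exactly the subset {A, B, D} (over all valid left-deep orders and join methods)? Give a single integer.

Selinger DP over subsets of {A,B,D}:
  {B}: scan cost=40, card=40
  {D}: scan cost=400, card=400
  {A}: scan cost=400, card=400
  {BD}: card=4000; try (B,hash)→1280, (D,merge)→4320, (D,nl_idx)→4400, (B,merge)→4680, (D,hash)→7280, (D,nl)→16040 …(+1); best=1280 via (B,hash)
  {AB}: card=2000; try (B,hash)→1280, (A,merge)→4320, (B,merge)→4680, (A,hash)→7280, (A,nl)→16040, (B,nl)→16400; best=1280 via (B,hash)
  {ABD}: card=200000; try (D,hash)→10480, (A,hash)→12480, (D,merge)→29280, (A,merge)→57280, (D,nl_idx)→219280, (D,nl)→801280 …(+1); best=10480 via (D,hash)

10480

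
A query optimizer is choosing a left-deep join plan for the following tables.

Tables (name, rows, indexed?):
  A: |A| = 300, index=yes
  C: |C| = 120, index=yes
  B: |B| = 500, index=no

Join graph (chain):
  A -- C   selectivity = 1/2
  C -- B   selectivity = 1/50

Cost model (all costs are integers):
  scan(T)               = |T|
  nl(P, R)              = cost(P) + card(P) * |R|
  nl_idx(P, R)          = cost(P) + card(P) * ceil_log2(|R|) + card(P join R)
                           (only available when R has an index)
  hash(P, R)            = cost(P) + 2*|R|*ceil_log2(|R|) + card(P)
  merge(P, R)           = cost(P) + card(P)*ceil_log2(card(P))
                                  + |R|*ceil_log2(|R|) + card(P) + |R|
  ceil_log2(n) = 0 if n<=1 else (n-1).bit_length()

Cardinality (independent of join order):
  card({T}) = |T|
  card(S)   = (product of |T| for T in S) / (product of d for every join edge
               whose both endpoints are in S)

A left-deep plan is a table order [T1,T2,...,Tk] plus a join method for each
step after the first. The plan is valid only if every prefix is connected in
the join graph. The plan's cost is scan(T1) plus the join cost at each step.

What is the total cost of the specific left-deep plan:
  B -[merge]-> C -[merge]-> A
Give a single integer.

23860

step 1: scan B: cost=500, card=500
step 2: join C via merge
    card(P join C) = 500*120/(50) = 1200
    cost = 500 + 500*9 + 120*7 + 500 + 120 = 6460
step 3: join A via merge
    card(P join A) = 1200*300/(2) = 180000
    cost = 6460 + 1200*11 + 300*9 + 1200 + 300 = 23860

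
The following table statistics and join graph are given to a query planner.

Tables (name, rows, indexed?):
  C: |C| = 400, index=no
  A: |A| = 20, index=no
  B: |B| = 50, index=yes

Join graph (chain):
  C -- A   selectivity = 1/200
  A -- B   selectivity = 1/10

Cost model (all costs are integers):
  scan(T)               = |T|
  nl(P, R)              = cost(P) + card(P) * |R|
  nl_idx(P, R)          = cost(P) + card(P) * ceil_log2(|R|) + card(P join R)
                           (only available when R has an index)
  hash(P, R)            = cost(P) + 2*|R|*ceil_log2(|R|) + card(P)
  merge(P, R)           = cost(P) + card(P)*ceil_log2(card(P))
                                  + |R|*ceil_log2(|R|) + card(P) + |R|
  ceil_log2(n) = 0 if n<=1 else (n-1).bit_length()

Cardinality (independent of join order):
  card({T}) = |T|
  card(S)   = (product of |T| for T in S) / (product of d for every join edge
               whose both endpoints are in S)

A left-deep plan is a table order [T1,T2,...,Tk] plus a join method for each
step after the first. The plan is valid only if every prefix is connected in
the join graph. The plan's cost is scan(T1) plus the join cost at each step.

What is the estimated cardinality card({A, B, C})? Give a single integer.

Tables in S: A(20), B(50), C(400)
Edges inside S: C-A(d=200), A-B(d=10)
numerator = 20 * 50 * 400 = 400000
denominator = 200 * 10 = 2000
card(S) = 400000 / 2000 = 200

200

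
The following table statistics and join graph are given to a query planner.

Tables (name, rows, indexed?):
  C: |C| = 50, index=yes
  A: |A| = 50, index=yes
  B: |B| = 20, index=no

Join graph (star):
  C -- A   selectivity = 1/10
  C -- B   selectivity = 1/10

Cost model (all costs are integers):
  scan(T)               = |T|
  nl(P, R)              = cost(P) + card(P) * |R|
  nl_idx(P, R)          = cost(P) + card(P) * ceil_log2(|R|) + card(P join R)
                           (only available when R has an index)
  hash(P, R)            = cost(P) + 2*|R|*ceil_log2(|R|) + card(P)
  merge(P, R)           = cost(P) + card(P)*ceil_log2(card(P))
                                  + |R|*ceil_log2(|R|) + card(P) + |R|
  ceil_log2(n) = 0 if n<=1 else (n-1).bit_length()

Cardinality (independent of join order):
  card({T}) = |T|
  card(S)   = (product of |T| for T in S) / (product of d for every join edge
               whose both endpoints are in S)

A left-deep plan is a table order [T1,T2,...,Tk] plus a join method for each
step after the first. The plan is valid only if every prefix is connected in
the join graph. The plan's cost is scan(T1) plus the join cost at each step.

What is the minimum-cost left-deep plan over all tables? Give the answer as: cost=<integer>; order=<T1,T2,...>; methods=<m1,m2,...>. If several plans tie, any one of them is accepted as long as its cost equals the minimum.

Selinger DP (subsets sized 1..n):
  {C}: scan cost=50, card=50
  {A}: scan cost=50, card=50
  {B}: scan cost=20, card=20
  {AC}: card=250; try (C,nl_idx)→600, (A,nl_idx)→600, (C,hash)→700, (A,hash)→700, (C,merge)→750, (A,merge)→750 …(+2); best=600 via (C,nl_idx)
  {BC}: card=100; try (C,nl_idx)→240, (B,hash)→300, (C,merge)→490, (B,merge)→520, (C,hash)→640, (C,nl)→1020 …(+1); best=240 via (C,nl_idx)
  {ABC}: card=500; try (A,hash)→940, (B,hash)→1050, (A,nl_idx)→1340, (A,merge)→1390, (B,merge)→2970, (A,nl)→5240 …(+1); best=940 via (A,hash)

cost=940; order=B,C,A; methods=nl_idx,hash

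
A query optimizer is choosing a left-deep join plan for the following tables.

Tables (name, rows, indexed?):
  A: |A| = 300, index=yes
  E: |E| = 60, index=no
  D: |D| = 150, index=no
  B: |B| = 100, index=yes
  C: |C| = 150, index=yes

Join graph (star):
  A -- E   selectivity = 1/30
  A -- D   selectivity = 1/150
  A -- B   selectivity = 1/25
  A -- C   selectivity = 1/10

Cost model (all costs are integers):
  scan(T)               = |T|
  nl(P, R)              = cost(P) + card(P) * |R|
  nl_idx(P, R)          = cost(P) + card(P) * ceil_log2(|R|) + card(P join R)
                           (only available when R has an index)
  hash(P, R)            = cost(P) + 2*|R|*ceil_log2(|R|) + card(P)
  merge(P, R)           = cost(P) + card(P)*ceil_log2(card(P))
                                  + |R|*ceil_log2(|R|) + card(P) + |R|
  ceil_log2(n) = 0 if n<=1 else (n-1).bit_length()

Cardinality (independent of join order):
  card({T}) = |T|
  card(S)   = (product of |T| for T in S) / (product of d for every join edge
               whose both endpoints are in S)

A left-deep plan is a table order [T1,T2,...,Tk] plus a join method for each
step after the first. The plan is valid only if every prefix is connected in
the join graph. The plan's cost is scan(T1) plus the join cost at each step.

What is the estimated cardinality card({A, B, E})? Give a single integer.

2400

Tables in S: A(300), B(100), E(60)
Edges inside S: A-E(d=30), A-B(d=25)
numerator = 300 * 100 * 60 = 1800000
denominator = 30 * 25 = 750
card(S) = 1800000 / 750 = 2400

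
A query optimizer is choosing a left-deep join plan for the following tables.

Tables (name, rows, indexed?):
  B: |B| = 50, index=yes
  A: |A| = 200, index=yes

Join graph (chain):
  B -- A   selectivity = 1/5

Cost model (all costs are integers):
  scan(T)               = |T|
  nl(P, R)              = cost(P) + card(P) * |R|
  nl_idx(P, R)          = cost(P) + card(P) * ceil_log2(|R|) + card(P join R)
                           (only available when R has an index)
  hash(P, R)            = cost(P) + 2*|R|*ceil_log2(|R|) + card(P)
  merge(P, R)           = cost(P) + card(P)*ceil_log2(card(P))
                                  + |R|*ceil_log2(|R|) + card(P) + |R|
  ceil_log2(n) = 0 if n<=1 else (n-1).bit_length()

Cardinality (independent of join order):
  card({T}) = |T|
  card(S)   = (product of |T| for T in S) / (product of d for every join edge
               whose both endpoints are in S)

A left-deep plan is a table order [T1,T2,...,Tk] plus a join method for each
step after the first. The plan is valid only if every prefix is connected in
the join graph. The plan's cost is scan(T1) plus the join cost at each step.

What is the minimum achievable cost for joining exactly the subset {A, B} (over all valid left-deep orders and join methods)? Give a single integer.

Selinger DP over subsets of {A,B}:
  {B}: scan cost=50, card=50
  {A}: scan cost=200, card=200
  {AB}: card=2000; try (B,hash)→1000, (A,merge)→2200, (B,merge)→2350, (A,nl_idx)→2450, (A,hash)→3300, (B,nl_idx)→3400 …(+2); best=1000 via (B,hash)

1000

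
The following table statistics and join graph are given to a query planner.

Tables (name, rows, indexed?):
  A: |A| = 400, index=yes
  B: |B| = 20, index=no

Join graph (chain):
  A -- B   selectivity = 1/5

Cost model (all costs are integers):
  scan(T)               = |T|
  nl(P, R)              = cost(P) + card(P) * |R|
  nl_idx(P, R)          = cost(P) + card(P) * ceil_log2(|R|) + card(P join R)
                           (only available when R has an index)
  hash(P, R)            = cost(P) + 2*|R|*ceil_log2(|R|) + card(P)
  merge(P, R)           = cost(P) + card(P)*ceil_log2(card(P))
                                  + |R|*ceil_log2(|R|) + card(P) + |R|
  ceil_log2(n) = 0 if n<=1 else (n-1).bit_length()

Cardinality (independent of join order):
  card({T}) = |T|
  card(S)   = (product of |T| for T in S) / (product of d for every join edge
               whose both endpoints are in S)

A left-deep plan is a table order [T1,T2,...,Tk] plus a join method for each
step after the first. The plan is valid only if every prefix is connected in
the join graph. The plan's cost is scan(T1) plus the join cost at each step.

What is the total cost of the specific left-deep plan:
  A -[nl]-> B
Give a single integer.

step 1: scan A: cost=400, card=400
step 2: join B via nl
    card(P join B) = 400*20/(5) = 1600
    cost = 400 + 400*20 = 8400

8400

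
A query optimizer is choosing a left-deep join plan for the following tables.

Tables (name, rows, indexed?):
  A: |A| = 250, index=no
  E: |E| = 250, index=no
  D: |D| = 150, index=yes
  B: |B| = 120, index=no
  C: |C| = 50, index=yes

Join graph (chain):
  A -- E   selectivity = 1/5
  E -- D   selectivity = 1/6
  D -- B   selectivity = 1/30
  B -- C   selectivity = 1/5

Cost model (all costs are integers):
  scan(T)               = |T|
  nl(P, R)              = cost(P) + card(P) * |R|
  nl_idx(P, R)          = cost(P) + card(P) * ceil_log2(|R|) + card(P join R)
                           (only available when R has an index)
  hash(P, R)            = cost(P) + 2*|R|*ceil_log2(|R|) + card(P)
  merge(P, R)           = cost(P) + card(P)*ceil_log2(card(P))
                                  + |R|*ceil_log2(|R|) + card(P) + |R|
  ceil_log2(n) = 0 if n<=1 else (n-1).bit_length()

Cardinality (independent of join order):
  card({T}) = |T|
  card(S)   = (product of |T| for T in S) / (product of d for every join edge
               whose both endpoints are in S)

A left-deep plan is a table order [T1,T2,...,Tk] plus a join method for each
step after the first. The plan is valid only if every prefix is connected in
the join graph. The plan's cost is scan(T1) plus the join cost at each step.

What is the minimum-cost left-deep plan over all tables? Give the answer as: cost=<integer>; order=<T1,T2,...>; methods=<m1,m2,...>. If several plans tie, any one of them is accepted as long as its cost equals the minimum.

Selinger DP (subsets sized 1..n):
  {A}: scan cost=250, card=250
  {E}: scan cost=250, card=250
  {D}: scan cost=150, card=150
  {B}: scan cost=120, card=120
  {C}: scan cost=50, card=50
  {AE}: card=12500; try (E,hash)→4500, (A,hash)→4500, (E,merge)→4750, (A,merge)→4750, (E,nl)→62750, (A,nl)→62750; best=4500 via (E,hash)
  {DE}: card=6250; try (D,hash)→2900, (E,merge)→3750, (D,merge)→3850, (E,hash)→4300, (D,nl_idx)→8500, (E,nl)→37650 …(+1); best=2900 via (D,hash)
  {BD}: card=600; try (D,nl_idx)→1680, (B,hash)→1980, (D,merge)→2430, (B,merge)→2460, (D,hash)→2640, (D,nl)→18120 …(+1); best=1680 via (D,nl_idx)
  {BC}: card=1200; try (C,hash)→840, (B,merge)→1360, (C,merge)→1430, (B,hash)→1780, (C,nl_idx)→2040, (B,nl)→6050 …(+1); best=840 via (C,hash)
  {ADE}: card=312500; try (A,hash)→13150, (D,hash)→19400, (A,merge)→92650, (D,merge)→193350, (D,nl_idx)→417000, (A,nl)→1565400 …(+1); best=13150 via (A,hash)
  {BDE}: card=25000; try (E,hash)→6280, (E,merge)→10530, (B,hash)→10830, (B,merge)→91360, (E,nl)→151680, (B,nl)→752900; best=6280 via (E,hash)
  {BCD}: card=6000; try (C,hash)→2880, (D,hash)→4440, (C,merge)→8630, (C,nl_idx)→11280, (D,nl_idx)→16440, (D,merge)→16590 …(+2); best=2880 via (C,hash)
  {ABDE}: card=1250000; try (A,hash)→35280, (B,hash)→327330, (A,merge)→408530, (A,nl)→6256280, (B,merge)→6264110, (B,nl)→37513150; best=35280 via (A,hash)
  {BCDE}: card=250000; try (E,hash)→12880, (C,hash)→31880, (E,merge)→89130, (C,nl_idx)→406280, (C,merge)→406630, (C,nl)→1256280 …(+1); best=12880 via (E,hash)
  {ABCDE}: card=12500000; try (A,hash)→266880, (C,hash)→1285880, (A,merge)→4765130, (C,nl_idx)→20035280, (C,merge)→27535630, (A,nl)→62512880 …(+1); best=266880 via (A,hash)

cost=266880; order=B,D,C,E,A; methods=nl_idx,hash,hash,hash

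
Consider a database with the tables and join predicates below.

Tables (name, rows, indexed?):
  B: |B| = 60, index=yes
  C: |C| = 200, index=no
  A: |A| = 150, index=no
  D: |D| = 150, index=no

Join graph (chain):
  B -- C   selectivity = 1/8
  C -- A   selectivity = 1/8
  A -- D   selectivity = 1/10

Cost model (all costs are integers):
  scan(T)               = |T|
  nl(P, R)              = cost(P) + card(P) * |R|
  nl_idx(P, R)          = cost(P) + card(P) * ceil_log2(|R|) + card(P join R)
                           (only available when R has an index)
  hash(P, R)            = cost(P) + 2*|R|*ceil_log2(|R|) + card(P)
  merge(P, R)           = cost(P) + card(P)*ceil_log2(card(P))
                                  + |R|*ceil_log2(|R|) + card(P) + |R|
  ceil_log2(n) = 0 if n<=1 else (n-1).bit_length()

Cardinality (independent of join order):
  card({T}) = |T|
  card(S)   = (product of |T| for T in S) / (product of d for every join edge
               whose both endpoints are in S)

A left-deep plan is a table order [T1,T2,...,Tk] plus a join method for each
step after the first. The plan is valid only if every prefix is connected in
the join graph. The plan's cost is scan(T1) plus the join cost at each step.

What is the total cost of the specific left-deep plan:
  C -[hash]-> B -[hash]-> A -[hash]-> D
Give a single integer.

step 1: scan C: cost=200, card=200
step 2: join B via hash
    card(P join B) = 200*60/(8) = 1500
    cost = 200 + 2*60*6 + 200 = 1120
step 3: join A via hash
    card(P join A) = 1500*150/(8) = 28125
    cost = 1120 + 2*150*8 + 1500 = 5020
step 4: join D via hash
    card(P join D) = 28125*150/(10) = 421875
    cost = 5020 + 2*150*8 + 28125 = 35545

35545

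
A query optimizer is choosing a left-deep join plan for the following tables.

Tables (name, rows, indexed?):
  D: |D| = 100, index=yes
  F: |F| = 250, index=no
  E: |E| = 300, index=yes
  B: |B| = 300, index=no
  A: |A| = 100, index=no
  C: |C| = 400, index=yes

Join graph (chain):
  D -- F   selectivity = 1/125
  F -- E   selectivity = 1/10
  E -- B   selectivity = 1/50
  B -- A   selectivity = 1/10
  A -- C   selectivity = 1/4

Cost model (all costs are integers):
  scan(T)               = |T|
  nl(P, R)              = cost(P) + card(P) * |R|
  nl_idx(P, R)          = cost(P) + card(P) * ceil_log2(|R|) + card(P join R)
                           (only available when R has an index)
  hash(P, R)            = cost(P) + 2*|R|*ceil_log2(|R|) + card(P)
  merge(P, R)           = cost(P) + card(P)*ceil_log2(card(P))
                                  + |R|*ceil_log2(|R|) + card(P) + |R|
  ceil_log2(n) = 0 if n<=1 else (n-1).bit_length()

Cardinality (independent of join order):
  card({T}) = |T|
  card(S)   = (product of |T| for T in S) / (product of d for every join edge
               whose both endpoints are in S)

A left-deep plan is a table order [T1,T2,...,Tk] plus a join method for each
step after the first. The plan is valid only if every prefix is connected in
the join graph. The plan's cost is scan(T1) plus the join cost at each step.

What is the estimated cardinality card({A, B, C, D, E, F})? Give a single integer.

36000000

Tables in S: A(100), B(300), C(400), D(100), E(300), F(250)
Edges inside S: D-F(d=125), F-E(d=10), E-B(d=50), B-A(d=10), A-C(d=4)
numerator = 100 * 300 * 400 * 100 * 300 * 250 = 90000000000000
denominator = 125 * 10 * 50 * 10 * 4 = 2500000
card(S) = 90000000000000 / 2500000 = 36000000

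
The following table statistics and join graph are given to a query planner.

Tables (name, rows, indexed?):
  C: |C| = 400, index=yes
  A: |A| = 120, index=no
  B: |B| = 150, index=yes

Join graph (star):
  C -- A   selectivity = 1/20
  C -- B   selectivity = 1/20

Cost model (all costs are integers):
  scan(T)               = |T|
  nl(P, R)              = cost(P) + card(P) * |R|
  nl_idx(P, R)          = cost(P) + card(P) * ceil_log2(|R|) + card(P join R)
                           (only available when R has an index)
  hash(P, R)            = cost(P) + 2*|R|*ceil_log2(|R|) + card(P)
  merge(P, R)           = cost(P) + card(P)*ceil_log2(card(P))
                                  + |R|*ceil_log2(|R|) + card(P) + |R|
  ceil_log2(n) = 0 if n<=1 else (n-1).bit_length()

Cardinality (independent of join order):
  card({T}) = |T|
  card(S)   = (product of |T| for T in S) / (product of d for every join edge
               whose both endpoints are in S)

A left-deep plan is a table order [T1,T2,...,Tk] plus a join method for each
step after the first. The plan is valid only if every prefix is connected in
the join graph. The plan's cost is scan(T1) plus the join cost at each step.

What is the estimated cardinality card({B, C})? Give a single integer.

3000

Tables in S: B(150), C(400)
Edges inside S: C-B(d=20)
numerator = 150 * 400 = 60000
denominator = 20 = 20
card(S) = 60000 / 20 = 3000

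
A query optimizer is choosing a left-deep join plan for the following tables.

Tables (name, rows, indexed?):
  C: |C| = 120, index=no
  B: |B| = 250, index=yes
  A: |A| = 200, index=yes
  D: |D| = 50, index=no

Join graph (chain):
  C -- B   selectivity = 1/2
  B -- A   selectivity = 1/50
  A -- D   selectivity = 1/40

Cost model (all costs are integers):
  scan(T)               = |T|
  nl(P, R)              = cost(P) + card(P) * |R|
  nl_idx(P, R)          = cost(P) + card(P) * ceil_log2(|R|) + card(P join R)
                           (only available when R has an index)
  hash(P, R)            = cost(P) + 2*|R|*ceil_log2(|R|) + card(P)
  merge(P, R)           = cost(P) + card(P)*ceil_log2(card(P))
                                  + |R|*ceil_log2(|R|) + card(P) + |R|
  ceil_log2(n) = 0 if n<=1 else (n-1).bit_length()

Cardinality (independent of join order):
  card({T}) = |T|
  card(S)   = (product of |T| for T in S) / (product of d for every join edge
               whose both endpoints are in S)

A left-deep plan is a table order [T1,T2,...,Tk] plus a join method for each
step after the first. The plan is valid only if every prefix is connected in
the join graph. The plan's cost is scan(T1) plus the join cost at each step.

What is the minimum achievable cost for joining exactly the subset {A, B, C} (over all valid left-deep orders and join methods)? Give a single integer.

Selinger DP over subsets of {A,B,C}:
  {C}: scan cost=120, card=120
  {B}: scan cost=250, card=250
  {A}: scan cost=200, card=200
  {BC}: card=15000; try (C,hash)→2180, (B,merge)→3330, (C,merge)→3460, (B,hash)→4240, (B,nl_idx)→16080, (B,nl)→30120 …(+1); best=2180 via (C,hash)
  {AB}: card=1000; try (B,nl_idx)→2800, (A,nl_idx)→3250, (A,hash)→3700, (B,merge)→4250, (A,merge)→4300, (B,hash)→4400 …(+2); best=2800 via (B,nl_idx)
  {ABC}: card=60000; try (C,hash)→5480, (C,merge)→14760, (A,hash)→20380, (C,nl)→122800, (A,nl_idx)→182180, (A,merge)→228980 …(+1); best=5480 via (C,hash)

5480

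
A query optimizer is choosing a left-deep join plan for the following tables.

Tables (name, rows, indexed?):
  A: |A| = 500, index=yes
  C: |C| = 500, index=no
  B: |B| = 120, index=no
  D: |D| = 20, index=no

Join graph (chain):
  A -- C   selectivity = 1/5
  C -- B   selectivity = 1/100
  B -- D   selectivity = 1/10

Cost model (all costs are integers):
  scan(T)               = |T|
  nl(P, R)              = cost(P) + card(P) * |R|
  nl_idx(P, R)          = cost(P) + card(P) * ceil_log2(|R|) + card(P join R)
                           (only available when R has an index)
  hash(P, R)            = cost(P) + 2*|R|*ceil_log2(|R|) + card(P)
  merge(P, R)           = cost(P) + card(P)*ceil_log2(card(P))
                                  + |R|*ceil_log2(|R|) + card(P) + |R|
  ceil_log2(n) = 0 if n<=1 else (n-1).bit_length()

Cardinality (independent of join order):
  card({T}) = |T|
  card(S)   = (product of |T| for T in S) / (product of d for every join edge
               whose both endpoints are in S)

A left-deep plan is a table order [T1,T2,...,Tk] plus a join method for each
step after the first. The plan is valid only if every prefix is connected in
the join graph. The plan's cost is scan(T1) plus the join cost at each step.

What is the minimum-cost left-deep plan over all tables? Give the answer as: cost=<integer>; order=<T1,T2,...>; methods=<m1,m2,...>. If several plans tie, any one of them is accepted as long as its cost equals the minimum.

Selinger DP (subsets sized 1..n):
  {A}: scan cost=500, card=500
  {C}: scan cost=500, card=500
  {B}: scan cost=120, card=120
  {D}: scan cost=20, card=20
  {AC}: card=50000; try (C,hash)→10000, (A,hash)→10000, (C,merge)→10500, (A,merge)→10500, (A,nl_idx)→55000, (C,nl)→250500 …(+1); best=10000 via (C,hash)
  {BC}: card=600; try (B,hash)→2680, (C,merge)→6080, (B,merge)→6460, (C,hash)→9240, (C,nl)→60120, (B,nl)→60500; best=2680 via (B,hash)
  {BD}: card=240; try (D,hash)→440, (B,merge)→1100, (D,merge)→1200, (B,hash)→1720, (B,nl)→2420, (D,nl)→2520; best=440 via (D,hash)
  {ABC}: card=60000; try (A,hash)→12280, (A,merge)→14280, (B,hash)→61680, (A,nl_idx)→68080, (A,nl)→302680, (B,merge)→860960 …(+1); best=12280 via (A,hash)
  {BCD}: card=1200; try (D,hash)→3480, (C,merge)→7600, (D,merge)→9400, (C,hash)→9680, (D,nl)→14680, (C,nl)→120440; best=3480 via (D,hash)
  {ABCD}: card=120000; try (A,hash)→13680, (A,merge)→22880, (D,hash)→72480, (A,nl_idx)→134280, (A,nl)→603480, (D,merge)→1032400 …(+1); best=13680 via (A,hash)

cost=13680; order=C,B,D,A; methods=hash,hash,hash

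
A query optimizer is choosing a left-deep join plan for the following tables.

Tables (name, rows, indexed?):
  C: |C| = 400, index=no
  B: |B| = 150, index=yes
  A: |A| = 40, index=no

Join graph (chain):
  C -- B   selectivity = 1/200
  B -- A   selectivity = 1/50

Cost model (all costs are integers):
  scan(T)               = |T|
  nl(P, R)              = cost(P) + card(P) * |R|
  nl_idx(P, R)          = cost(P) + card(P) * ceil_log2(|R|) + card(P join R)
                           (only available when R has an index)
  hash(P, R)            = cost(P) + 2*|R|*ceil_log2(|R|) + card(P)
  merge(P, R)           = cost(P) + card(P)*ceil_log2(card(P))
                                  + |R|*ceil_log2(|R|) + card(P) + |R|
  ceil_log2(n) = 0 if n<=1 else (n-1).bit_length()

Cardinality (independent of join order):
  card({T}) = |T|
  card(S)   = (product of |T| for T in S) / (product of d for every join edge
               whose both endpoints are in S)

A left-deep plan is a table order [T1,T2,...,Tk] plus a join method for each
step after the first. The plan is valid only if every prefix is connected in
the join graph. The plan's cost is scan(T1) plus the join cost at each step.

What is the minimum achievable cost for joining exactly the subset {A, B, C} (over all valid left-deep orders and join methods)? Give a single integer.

Selinger DP over subsets of {A,B,C}:
  {C}: scan cost=400, card=400
  {B}: scan cost=150, card=150
  {A}: scan cost=40, card=40
  {BC}: card=300; try (B,hash)→3200, (B,nl_idx)→3900, (C,merge)→5500, (B,merge)→5750, (C,hash)→7500, (C,nl)→60150 …(+1); best=3200 via (B,hash)
  {AB}: card=120; try (B,nl_idx)→480, (A,hash)→780, (B,merge)→1670, (A,merge)→1780, (B,hash)→2480, (B,nl)→6040 …(+1); best=480 via (B,nl_idx)
  {ABC}: card=240; try (A,hash)→3980, (C,merge)→5440, (A,merge)→6480, (C,hash)→7800, (A,nl)→15200, (C,nl)→48480; best=3980 via (A,hash)

3980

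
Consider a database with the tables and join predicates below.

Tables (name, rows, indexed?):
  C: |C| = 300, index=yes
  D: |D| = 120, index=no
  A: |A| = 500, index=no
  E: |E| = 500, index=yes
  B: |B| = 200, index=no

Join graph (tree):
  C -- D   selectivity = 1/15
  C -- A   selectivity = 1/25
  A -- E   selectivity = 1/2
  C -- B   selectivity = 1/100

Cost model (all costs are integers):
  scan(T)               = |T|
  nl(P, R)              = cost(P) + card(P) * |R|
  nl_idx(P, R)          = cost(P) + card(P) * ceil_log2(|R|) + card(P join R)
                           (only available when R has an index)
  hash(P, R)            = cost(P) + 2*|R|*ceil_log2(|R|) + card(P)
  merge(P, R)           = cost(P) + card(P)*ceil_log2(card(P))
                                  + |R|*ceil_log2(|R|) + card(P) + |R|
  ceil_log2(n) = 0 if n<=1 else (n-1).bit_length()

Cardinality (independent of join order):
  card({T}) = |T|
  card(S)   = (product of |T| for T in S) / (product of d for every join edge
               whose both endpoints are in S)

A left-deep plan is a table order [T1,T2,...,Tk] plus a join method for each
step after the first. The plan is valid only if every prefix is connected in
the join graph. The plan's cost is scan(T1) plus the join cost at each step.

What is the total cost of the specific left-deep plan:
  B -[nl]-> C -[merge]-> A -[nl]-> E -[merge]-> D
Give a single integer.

75072760

step 1: scan B: cost=200, card=200
step 2: join C via nl
    card(P join C) = 200*300/(100) = 600
    cost = 200 + 200*300 = 60200
step 3: join A via merge
    card(P join A) = 600*500/(25) = 12000
    cost = 60200 + 600*10 + 500*9 + 600 + 500 = 71800
step 4: join E via nl
    card(P join E) = 12000*500/(2) = 3000000
    cost = 71800 + 12000*500 = 6071800
step 5: join D via merge
    card(P join D) = 3000000*120/(15) = 24000000
    cost = 6071800 + 3000000*22 + 120*7 + 3000000 + 120 = 75072760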